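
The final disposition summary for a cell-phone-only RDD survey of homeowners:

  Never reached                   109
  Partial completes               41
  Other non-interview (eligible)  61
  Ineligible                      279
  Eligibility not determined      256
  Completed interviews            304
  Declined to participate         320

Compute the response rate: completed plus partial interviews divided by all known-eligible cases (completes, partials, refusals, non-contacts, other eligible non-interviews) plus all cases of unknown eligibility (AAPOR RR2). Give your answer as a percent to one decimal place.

31.6%

Numerator: 304 + 41 = 345
Denominator: 304 + 41 + 320 + 109 + 61 + 256 = 1091
RR2 = 345 / 1091 = 0.3162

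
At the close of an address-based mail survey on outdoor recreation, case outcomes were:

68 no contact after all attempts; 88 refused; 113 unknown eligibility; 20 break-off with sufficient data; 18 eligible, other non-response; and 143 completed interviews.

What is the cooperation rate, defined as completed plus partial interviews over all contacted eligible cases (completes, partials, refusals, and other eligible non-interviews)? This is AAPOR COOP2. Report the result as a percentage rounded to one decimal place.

60.6%

Top → 143 + 20 = 163
Denominator → 143 + 20 + 88 + 18 = 269
COOP2 = 163 / 269 = 0.6059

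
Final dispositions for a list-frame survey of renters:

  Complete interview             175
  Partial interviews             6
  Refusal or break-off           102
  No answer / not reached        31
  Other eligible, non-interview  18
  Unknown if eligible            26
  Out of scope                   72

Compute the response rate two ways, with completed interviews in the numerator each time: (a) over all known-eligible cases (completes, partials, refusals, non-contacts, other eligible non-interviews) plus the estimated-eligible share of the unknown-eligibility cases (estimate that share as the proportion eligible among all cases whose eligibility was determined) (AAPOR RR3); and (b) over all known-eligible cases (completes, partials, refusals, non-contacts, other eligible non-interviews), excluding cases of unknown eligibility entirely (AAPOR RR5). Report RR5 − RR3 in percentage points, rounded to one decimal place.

3.2

Numerator: 175
Eligible (known): 175 + 6 + 102 + 31 + 18 = 332
e = 332 / (332 + 72) = 332 / 404 = 0.8218
e × U: 0.8218 × 26 = 21.37
Denom: 332 + 21.37 = 353.37
RR3 = 175 / 353.37 = 0.4952
Denom: 175 + 6 + 102 + 31 + 18 = 332
RR5 = 175 / 332 = 0.5271
Difference = 52.71 − 49.52 = 3.19 percentage points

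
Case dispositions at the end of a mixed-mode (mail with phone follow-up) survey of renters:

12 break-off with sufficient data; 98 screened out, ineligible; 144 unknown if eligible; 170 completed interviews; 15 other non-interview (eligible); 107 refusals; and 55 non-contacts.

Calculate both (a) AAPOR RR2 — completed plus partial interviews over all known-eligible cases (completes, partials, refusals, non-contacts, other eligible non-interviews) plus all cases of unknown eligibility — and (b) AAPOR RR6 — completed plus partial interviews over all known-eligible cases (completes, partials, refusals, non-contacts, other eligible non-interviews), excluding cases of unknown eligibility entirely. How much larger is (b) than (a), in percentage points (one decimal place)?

Top = 170 + 12 = 182
Denom = 170 + 12 + 107 + 55 + 15 + 144 = 503
RR2 = 182 / 503 = 0.3618
Denom = 170 + 12 + 107 + 55 + 15 = 359
RR6 = 182 / 359 = 0.5070
Difference = 50.70 − 36.18 = 14.52 percentage points

14.5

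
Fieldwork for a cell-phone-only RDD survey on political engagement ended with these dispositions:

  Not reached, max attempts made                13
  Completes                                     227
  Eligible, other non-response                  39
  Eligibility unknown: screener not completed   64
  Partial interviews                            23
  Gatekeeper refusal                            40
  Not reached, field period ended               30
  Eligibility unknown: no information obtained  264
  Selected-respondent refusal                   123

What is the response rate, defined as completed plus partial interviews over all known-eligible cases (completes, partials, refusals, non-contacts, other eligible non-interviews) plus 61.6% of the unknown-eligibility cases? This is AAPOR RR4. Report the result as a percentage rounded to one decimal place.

35.9%

Refusals = 40 + 123 = 163
Non-contacts = 30 + 13 = 43
Unknown if eligible = 64 + 264 = 328
Num → 227 + 23 = 250
Determined eligible → 227 + 23 + 163 + 43 + 39 = 495
Eligible share of unknowns → 0.6160 × 328 = 202.05
Denominator → 495 + 202.05 = 697.05
RR4 = 250 / 697.05 = 0.3587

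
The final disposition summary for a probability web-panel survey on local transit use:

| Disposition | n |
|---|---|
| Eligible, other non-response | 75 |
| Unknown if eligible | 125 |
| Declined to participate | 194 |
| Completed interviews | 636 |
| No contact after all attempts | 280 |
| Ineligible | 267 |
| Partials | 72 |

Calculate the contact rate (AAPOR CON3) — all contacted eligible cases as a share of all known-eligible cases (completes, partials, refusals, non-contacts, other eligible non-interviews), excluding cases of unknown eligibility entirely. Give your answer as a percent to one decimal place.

Top = 636 + 72 + 194 + 75 = 977
Denom = 636 + 72 + 194 + 280 + 75 = 1257
CON3 = 977 / 1257 = 0.7772

77.7%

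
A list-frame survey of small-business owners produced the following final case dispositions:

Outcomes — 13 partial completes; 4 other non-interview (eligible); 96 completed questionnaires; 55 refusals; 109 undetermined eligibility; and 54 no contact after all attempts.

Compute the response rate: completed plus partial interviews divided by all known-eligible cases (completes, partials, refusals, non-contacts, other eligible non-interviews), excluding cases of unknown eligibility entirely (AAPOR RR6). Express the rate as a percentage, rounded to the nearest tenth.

49.1%

Numerator = 96 + 13 = 109
Denominator = 96 + 13 + 55 + 54 + 4 = 222
RR6 = 109 / 222 = 0.4910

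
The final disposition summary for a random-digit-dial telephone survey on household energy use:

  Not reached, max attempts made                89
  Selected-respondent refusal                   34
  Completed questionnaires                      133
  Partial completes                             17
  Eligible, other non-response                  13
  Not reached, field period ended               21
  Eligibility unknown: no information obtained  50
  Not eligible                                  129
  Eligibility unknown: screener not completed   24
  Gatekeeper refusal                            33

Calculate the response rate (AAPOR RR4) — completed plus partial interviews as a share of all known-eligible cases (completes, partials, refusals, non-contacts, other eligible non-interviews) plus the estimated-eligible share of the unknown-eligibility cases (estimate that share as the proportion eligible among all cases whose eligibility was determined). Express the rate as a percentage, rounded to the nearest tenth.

Declined to participate = 33 + 34 = 67
No answer / not reached = 21 + 89 = 110
Undetermined eligibility = 24 + 50 = 74
Num: 133 + 17 = 150
Determined eligible: 133 + 17 + 67 + 110 + 13 = 340
e = 340 / (340 + 129) = 340 / 469 = 0.7249
Eligible share of unknowns: 0.7249 × 74 = 53.64
Denominator: 340 + 53.64 = 393.64
RR4 = 150 / 393.64 = 0.3811

38.1%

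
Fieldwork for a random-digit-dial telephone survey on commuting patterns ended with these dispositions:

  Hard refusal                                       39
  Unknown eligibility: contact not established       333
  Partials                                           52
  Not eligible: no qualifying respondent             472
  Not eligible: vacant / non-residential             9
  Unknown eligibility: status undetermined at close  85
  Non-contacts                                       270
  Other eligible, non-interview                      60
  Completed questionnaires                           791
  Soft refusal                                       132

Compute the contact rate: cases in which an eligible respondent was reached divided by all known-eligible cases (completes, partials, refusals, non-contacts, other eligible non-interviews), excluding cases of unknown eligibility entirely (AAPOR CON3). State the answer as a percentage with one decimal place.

Refusals = 39 + 132 = 171
Undetermined eligibility = 333 + 85 = 418
Out of scope = 472 + 9 = 481
Top = 791 + 52 + 171 + 60 = 1074
Denom = 791 + 52 + 171 + 270 + 60 = 1344
CON3 = 1074 / 1344 = 0.7991

79.9%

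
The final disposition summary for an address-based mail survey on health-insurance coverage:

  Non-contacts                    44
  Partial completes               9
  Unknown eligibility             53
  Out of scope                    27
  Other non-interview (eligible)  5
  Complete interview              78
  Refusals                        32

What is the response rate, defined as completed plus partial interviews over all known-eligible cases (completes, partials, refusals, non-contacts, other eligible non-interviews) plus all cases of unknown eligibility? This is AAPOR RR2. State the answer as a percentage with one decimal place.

39.4%

Numerator = 78 + 9 = 87
Denom = 78 + 9 + 32 + 44 + 5 + 53 = 221
RR2 = 87 / 221 = 0.3937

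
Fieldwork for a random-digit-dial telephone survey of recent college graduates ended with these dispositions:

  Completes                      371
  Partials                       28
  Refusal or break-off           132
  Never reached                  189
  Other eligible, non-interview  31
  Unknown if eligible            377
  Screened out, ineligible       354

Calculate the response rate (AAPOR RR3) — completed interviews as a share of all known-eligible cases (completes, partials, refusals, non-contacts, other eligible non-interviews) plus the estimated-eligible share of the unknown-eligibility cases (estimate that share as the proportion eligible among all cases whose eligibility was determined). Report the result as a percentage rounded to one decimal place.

Numerator → 371
Eligible (known) → 371 + 28 + 132 + 189 + 31 = 751
e = 751 / (751 + 354) = 751 / 1105 = 0.6796
Estimated eligible among unknowns → 0.6796 × 377 = 256.21
Denominator → 751 + 256.21 = 1007.21
RR3 = 371 / 1007.21 = 0.3683

36.8%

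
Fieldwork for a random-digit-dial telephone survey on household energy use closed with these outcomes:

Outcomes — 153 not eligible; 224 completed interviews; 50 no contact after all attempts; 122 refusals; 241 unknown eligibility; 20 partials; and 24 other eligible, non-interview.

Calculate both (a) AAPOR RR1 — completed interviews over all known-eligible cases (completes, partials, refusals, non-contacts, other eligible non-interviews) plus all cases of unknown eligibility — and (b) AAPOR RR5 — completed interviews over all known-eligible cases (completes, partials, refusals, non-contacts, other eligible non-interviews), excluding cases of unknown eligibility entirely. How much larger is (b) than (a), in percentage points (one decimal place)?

Numerator: 224
Denom: 224 + 20 + 122 + 50 + 24 + 241 = 681
RR1 = 224 / 681 = 0.3289
Denom: 224 + 20 + 122 + 50 + 24 = 440
RR5 = 224 / 440 = 0.5091
Difference = 50.91 − 32.89 = 18.02 percentage points

18.0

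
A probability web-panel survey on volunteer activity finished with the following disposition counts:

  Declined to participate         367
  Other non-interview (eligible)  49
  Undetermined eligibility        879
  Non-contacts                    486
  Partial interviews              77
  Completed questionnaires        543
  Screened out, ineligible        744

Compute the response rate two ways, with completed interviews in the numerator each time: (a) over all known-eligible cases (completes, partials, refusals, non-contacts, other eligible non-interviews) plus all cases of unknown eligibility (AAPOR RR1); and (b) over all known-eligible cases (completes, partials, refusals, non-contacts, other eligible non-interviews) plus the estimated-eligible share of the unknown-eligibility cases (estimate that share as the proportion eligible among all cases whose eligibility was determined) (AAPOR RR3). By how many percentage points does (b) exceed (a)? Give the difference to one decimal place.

Numerator → 543
Base → 543 + 77 + 367 + 486 + 49 + 879 = 2401
RR1 = 543 / 2401 = 0.2262
Known eligible → 543 + 77 + 367 + 486 + 49 = 1522
e = 1522 / (1522 + 744) = 1522 / 2266 = 0.6717
e × U → 0.6717 × 879 = 590.42
Base → 1522 + 590.42 = 2112.42
RR3 = 543 / 2112.42 = 0.2571
Difference = 25.71 − 22.62 = 3.09 percentage points

3.1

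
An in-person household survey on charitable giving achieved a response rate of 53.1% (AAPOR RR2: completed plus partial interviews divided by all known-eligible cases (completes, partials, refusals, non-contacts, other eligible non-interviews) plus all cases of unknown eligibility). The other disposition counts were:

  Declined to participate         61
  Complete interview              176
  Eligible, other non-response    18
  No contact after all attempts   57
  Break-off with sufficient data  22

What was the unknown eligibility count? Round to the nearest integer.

Num: 176 + 22 = 198
RR2 = 198 / D = 0.531
D = 198 / 0.531 = 372.9
Remaining denominator categories sum to 334
unknown eligibility = 372.9 − 334 ≈ 39

39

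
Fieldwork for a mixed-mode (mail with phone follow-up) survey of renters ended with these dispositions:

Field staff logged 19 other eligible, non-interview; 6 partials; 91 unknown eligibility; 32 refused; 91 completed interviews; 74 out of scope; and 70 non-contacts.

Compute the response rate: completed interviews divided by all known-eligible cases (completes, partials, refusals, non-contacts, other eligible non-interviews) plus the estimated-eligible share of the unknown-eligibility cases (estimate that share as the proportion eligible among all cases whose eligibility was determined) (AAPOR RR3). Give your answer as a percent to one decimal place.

Top = 91
Known eligible = 91 + 6 + 32 + 70 + 19 = 218
e = 218 / (218 + 74) = 218 / 292 = 0.7466
e × U = 0.7466 × 91 = 67.94
Denominator = 218 + 67.94 = 285.94
RR3 = 91 / 285.94 = 0.3182

31.8%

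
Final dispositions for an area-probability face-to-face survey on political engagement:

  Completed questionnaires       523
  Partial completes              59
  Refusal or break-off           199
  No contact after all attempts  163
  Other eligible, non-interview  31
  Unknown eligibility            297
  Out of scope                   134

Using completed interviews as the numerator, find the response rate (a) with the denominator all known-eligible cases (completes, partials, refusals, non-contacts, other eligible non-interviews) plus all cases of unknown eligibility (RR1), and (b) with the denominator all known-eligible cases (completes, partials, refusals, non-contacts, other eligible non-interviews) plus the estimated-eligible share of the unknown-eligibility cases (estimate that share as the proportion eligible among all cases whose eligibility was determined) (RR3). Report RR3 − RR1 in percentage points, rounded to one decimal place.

1.2

Top = 523
Base = 523 + 59 + 199 + 163 + 31 + 297 = 1272
RR1 = 523 / 1272 = 0.4112
Determined eligible = 523 + 59 + 199 + 163 + 31 = 975
e = 975 / (975 + 134) = 975 / 1109 = 0.8792
Estimated eligible among unknowns = 0.8792 × 297 = 261.12
Base = 975 + 261.12 = 1236.12
RR3 = 523 / 1236.12 = 0.4231
Difference = 42.31 − 41.12 = 1.19 percentage points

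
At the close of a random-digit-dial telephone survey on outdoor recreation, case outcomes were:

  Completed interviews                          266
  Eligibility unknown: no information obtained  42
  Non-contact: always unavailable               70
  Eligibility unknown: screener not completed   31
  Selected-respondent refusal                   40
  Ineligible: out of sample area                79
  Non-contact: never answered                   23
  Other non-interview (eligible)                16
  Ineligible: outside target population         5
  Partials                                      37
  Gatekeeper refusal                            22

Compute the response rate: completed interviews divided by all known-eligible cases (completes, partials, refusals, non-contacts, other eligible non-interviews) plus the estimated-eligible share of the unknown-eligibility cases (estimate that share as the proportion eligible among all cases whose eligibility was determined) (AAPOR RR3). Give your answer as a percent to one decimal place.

Refused = 22 + 40 = 62
Non-contacts = 23 + 70 = 93
Eligibility not determined = 31 + 42 = 73
Out of scope = 5 + 79 = 84
Num → 266
Determined eligible → 266 + 37 + 62 + 93 + 16 = 474
e = 474 / (474 + 84) = 474 / 558 = 0.8495
e × U → 0.8495 × 73 = 62.01
Denominator → 474 + 62.01 = 536.01
RR3 = 266 / 536.01 = 0.4963

49.6%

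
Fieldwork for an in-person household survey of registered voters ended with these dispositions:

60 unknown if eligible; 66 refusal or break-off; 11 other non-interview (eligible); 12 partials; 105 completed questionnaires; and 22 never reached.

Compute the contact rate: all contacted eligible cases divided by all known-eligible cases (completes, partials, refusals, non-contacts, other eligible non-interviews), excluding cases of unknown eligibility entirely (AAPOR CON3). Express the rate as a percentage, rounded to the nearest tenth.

Num = 105 + 12 + 66 + 11 = 194
Base = 105 + 12 + 66 + 22 + 11 = 216
CON3 = 194 / 216 = 0.8981

89.8%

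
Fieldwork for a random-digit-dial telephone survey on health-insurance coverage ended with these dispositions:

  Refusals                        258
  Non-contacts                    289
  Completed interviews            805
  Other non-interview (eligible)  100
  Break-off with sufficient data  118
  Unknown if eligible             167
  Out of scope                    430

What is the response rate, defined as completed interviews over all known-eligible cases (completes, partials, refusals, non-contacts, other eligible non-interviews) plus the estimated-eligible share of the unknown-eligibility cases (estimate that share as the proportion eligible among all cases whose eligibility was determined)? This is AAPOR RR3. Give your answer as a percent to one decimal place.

Num → 805
Eligible (known) → 805 + 118 + 258 + 289 + 100 = 1570
e = 1570 / (1570 + 430) = 1570 / 2000 = 0.7850
Eligible share of unknowns → 0.7850 × 167 = 131.09
Base → 1570 + 131.09 = 1701.09
RR3 = 805 / 1701.09 = 0.4732

47.3%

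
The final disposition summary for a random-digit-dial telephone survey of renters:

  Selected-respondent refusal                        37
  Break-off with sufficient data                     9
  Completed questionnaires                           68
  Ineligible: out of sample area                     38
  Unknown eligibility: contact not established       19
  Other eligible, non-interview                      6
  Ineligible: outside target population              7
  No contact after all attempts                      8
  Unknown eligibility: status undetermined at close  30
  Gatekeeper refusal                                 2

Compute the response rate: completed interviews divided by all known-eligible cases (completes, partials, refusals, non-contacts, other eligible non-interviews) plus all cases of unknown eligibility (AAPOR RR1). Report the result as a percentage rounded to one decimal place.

38.0%

Refusals = 2 + 37 = 39
Undetermined eligibility = 19 + 30 = 49
Screened out, ineligible = 7 + 38 = 45
Num: 68
Denom: 68 + 9 + 39 + 8 + 6 + 49 = 179
RR1 = 68 / 179 = 0.3799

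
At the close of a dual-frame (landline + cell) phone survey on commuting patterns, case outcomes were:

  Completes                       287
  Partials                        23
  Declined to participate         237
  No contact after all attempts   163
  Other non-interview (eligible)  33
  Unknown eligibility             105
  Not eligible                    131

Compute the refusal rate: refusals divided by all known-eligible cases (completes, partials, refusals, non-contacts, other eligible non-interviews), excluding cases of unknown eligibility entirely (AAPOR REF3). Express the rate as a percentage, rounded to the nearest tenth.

31.9%

Top = 237
Base = 287 + 23 + 237 + 163 + 33 = 743
REF3 = 237 / 743 = 0.3190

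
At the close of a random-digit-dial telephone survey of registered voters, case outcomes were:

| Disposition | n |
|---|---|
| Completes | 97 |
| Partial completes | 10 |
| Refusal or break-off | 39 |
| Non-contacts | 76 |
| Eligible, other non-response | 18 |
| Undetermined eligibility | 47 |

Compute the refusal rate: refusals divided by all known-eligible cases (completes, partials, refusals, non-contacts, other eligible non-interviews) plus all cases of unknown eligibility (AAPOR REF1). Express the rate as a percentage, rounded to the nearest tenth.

13.6%

Top: 39
Denom: 97 + 10 + 39 + 76 + 18 + 47 = 287
REF1 = 39 / 287 = 0.1359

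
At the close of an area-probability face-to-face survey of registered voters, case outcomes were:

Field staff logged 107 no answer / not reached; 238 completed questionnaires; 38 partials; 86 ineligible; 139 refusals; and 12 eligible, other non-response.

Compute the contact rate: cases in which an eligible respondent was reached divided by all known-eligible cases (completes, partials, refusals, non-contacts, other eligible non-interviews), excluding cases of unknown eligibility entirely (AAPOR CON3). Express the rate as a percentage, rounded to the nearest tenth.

Numerator = 238 + 38 + 139 + 12 = 427
Base = 238 + 38 + 139 + 107 + 12 = 534
CON3 = 427 / 534 = 0.7996

80.0%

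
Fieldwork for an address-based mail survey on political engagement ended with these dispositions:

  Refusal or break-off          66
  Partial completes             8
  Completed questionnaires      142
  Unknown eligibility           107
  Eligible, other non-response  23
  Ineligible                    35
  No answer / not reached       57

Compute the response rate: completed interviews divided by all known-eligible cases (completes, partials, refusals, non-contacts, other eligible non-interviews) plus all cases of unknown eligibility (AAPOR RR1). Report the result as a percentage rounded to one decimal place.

35.2%

Num = 142
Denom = 142 + 8 + 66 + 57 + 23 + 107 = 403
RR1 = 142 / 403 = 0.3524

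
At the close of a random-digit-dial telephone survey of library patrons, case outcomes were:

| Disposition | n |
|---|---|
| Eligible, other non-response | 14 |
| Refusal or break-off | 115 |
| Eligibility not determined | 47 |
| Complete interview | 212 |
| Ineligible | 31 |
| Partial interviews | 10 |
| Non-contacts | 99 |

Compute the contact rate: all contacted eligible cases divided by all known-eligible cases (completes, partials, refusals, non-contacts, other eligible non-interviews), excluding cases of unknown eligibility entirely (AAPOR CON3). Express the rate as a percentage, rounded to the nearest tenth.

Numerator → 212 + 10 + 115 + 14 = 351
Denominator → 212 + 10 + 115 + 99 + 14 = 450
CON3 = 351 / 450 = 0.7800

78.0%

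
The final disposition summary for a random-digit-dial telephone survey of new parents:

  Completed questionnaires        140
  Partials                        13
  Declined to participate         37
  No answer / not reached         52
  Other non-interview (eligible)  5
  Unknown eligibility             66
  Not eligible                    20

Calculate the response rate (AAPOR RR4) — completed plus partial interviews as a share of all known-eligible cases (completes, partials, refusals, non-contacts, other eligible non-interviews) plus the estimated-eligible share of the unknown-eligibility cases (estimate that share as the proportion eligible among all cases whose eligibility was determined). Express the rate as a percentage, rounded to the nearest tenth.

Numerator → 140 + 13 = 153
Known eligible → 140 + 13 + 37 + 52 + 5 = 247
e = 247 / (247 + 20) = 247 / 267 = 0.9251
e × U → 0.9251 × 66 = 61.06
Denominator → 247 + 61.06 = 308.06
RR4 = 153 / 308.06 = 0.4967

49.7%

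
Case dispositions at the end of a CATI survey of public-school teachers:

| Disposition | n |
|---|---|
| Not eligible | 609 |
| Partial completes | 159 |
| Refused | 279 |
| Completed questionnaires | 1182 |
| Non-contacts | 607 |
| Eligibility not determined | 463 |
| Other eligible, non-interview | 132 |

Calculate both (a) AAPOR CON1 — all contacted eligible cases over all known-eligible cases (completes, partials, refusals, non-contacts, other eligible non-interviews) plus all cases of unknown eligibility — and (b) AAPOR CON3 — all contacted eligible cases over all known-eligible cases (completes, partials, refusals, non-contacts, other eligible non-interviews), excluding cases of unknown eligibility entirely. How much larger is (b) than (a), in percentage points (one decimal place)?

Numerator: 1182 + 159 + 279 + 132 = 1752
Base: 1182 + 159 + 279 + 607 + 132 + 463 = 2822
CON1 = 1752 / 2822 = 0.6208
Base: 1182 + 159 + 279 + 607 + 132 = 2359
CON3 = 1752 / 2359 = 0.7427
Difference = 74.27 − 62.08 = 12.19 percentage points

12.2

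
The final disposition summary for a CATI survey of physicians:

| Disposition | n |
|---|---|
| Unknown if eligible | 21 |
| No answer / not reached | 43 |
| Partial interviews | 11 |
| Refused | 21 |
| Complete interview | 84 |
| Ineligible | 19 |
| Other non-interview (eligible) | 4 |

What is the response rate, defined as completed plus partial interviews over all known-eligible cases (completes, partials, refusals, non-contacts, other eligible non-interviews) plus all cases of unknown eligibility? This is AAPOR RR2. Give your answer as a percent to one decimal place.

51.6%

Top → 84 + 11 = 95
Denom → 84 + 11 + 21 + 43 + 4 + 21 = 184
RR2 = 95 / 184 = 0.5163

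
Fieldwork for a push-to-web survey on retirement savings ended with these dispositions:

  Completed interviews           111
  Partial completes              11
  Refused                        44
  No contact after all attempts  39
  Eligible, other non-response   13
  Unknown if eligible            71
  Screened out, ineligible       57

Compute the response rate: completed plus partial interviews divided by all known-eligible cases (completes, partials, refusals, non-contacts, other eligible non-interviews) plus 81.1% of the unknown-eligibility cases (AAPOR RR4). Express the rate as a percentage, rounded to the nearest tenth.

Top = 111 + 11 = 122
Known eligible = 111 + 11 + 44 + 39 + 13 = 218
Estimated eligible among unknowns = 0.8110 × 71 = 57.58
Denom = 218 + 57.58 = 275.58
RR4 = 122 / 275.58 = 0.4427

44.3%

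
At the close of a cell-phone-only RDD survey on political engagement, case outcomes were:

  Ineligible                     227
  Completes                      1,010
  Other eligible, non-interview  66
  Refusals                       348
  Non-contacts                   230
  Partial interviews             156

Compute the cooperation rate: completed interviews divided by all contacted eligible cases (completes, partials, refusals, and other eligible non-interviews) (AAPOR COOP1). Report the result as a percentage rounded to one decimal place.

Num: 1010
Denom: 1010 + 156 + 348 + 66 = 1580
COOP1 = 1010 / 1580 = 0.6392

63.9%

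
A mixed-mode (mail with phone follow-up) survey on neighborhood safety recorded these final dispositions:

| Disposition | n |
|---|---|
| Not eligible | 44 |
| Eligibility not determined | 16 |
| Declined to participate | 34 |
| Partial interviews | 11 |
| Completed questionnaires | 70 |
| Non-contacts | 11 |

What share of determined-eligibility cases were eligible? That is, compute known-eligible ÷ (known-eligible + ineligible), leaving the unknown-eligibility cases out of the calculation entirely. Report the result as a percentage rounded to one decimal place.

Determined eligible = 70 + 11 + 34 + 11 = 126
e = 126 / (126 + 44) = 126 / 170 = 0.7412

74.1%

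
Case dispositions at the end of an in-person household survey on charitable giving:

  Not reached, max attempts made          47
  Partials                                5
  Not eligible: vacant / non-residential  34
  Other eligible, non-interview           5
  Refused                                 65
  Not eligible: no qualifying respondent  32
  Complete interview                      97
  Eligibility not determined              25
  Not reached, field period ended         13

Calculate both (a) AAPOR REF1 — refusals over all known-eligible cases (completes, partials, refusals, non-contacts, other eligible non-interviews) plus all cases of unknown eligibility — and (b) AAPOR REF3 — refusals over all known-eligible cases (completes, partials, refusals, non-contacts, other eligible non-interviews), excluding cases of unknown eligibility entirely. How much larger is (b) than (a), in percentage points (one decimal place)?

Non-contacts = 13 + 47 = 60
Not eligible = 32 + 34 = 66
Num → 65
Denom → 97 + 5 + 65 + 60 + 5 + 25 = 257
REF1 = 65 / 257 = 0.2529
Denom → 97 + 5 + 65 + 60 + 5 = 232
REF3 = 65 / 232 = 0.2802
Difference = 28.02 − 25.29 = 2.73 percentage points

2.7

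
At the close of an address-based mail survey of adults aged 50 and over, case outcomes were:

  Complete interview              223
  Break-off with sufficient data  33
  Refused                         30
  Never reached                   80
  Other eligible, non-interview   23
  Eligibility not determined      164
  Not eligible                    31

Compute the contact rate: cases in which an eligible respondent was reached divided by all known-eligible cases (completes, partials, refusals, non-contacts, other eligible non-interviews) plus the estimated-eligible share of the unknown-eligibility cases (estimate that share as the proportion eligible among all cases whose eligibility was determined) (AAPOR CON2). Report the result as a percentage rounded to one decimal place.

Top: 223 + 33 + 30 + 23 = 309
Determined eligible: 223 + 33 + 30 + 80 + 23 = 389
e = 389 / (389 + 31) = 389 / 420 = 0.9262
Eligible share of unknowns: 0.9262 × 164 = 151.90
Denominator: 389 + 151.90 = 540.90
CON2 = 309 / 540.90 = 0.5713

57.1%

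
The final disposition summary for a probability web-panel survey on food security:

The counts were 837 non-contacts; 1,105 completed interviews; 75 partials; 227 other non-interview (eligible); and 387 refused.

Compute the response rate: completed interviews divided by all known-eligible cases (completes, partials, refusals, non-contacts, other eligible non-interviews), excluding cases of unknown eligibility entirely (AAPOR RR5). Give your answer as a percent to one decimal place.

Numerator = 1105
Base = 1105 + 75 + 387 + 837 + 227 = 2631
RR5 = 1105 / 2631 = 0.4200

42.0%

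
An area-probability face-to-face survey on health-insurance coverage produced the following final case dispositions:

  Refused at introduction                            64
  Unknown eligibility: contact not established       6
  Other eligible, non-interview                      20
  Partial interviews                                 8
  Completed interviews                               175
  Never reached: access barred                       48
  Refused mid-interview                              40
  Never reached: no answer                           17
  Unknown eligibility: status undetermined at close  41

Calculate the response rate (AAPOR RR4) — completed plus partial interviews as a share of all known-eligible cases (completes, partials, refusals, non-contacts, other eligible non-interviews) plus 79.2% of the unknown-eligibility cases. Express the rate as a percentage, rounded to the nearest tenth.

Declined to participate = 64 + 40 = 104
No answer / not reached = 17 + 48 = 65
Unknown eligibility = 6 + 41 = 47
Numerator = 175 + 8 = 183
Determined eligible = 175 + 8 + 104 + 65 + 20 = 372
Estimated eligible among unknowns = 0.7920 × 47 = 37.22
Denom = 372 + 37.22 = 409.22
RR4 = 183 / 409.22 = 0.4472

44.7%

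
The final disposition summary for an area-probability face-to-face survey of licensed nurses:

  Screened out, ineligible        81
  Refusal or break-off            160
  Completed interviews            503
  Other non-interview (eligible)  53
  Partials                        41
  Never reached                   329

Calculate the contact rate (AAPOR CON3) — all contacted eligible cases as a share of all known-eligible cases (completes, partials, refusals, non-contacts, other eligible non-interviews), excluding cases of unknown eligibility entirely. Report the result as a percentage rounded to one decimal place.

Num → 503 + 41 + 160 + 53 = 757
Base → 503 + 41 + 160 + 329 + 53 = 1086
CON3 = 757 / 1086 = 0.6971

69.7%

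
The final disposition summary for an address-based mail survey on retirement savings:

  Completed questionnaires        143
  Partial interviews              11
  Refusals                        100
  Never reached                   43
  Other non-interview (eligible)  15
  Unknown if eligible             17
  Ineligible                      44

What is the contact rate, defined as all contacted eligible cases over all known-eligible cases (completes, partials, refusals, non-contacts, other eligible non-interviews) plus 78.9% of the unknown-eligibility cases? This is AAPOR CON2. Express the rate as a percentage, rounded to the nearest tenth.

82.7%

Num: 143 + 11 + 100 + 15 = 269
Known eligible: 143 + 11 + 100 + 43 + 15 = 312
Eligible share of unknowns: 0.7890 × 17 = 13.41
Denominator: 312 + 13.41 = 325.41
CON2 = 269 / 325.41 = 0.8266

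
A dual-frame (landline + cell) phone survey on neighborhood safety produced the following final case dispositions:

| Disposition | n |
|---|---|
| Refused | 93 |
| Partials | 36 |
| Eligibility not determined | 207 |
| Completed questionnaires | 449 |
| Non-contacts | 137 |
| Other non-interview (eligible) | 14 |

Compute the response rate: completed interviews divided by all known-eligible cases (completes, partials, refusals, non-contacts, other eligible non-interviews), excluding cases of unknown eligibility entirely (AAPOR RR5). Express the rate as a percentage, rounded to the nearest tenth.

Top: 449
Denom: 449 + 36 + 93 + 137 + 14 = 729
RR5 = 449 / 729 = 0.6159

61.6%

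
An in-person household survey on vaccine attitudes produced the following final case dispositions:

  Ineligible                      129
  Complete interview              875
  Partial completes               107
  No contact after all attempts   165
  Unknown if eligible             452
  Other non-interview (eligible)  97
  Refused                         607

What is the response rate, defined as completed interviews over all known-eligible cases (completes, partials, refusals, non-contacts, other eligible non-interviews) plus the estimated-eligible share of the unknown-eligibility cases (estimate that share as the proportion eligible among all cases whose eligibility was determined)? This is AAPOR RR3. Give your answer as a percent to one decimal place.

Num = 875
Determined eligible = 875 + 107 + 607 + 165 + 97 = 1851
e = 1851 / (1851 + 129) = 1851 / 1980 = 0.9348
Eligible share of unknowns = 0.9348 × 452 = 422.53
Denom = 1851 + 422.53 = 2273.53
RR3 = 875 / 2273.53 = 0.3849

38.5%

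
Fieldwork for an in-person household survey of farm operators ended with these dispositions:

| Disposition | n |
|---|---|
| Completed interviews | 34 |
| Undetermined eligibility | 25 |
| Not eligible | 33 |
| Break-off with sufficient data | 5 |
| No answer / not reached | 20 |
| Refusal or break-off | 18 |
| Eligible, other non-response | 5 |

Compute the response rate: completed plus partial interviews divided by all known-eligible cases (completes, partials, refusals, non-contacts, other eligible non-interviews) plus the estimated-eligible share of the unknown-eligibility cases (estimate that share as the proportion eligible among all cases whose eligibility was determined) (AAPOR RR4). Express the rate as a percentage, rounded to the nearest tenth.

39.1%

Top → 34 + 5 = 39
Eligible (known) → 34 + 5 + 18 + 20 + 5 = 82
e = 82 / (82 + 33) = 82 / 115 = 0.7130
Eligible share of unknowns → 0.7130 × 25 = 17.82
Base → 82 + 17.82 = 99.82
RR4 = 39 / 99.82 = 0.3907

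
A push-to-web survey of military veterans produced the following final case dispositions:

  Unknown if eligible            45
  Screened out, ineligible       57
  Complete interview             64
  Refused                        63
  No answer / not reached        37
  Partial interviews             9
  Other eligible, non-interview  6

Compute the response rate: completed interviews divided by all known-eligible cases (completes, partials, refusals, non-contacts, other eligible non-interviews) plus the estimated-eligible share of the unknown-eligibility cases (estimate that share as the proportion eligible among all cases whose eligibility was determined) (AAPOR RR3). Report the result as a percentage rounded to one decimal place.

Numerator: 64
Known eligible: 64 + 9 + 63 + 37 + 6 = 179
e = 179 / (179 + 57) = 179 / 236 = 0.7585
e × U: 0.7585 × 45 = 34.13
Denominator: 179 + 34.13 = 213.13
RR3 = 64 / 213.13 = 0.3003

30.0%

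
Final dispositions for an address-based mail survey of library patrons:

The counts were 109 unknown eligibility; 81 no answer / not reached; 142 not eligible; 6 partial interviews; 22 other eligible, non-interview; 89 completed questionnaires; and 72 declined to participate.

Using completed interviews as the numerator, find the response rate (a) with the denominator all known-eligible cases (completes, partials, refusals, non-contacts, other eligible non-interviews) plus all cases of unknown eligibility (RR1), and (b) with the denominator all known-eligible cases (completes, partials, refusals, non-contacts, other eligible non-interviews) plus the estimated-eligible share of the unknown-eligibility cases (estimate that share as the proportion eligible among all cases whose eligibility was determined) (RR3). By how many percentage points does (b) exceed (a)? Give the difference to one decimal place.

2.6

Numerator = 89
Base = 89 + 6 + 72 + 81 + 22 + 109 = 379
RR1 = 89 / 379 = 0.2348
Eligible (known) = 89 + 6 + 72 + 81 + 22 = 270
e = 270 / (270 + 142) = 270 / 412 = 0.6553
Eligible share of unknowns = 0.6553 × 109 = 71.43
Base = 270 + 71.43 = 341.43
RR3 = 89 / 341.43 = 0.2607
Difference = 26.07 − 23.48 = 2.59 percentage points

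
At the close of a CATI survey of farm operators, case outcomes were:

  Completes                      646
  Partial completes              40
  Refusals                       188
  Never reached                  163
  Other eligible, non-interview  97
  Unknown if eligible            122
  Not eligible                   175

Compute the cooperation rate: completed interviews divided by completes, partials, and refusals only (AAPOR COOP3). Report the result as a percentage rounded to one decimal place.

73.9%

Top = 646
Denom = 646 + 40 + 188 = 874
COOP3 = 646 / 874 = 0.7391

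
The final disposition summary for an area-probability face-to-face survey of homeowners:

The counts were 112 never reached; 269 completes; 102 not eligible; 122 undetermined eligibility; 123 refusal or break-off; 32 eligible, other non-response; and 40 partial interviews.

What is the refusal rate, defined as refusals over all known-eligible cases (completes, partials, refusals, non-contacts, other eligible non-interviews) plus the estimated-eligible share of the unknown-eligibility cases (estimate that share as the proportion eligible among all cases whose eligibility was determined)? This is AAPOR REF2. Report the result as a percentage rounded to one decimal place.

Num → 123
Eligible (known) → 269 + 40 + 123 + 112 + 32 = 576
e = 576 / (576 + 102) = 576 / 678 = 0.8496
Eligible share of unknowns → 0.8496 × 122 = 103.65
Base → 576 + 103.65 = 679.65
REF2 = 123 / 679.65 = 0.1810

18.1%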